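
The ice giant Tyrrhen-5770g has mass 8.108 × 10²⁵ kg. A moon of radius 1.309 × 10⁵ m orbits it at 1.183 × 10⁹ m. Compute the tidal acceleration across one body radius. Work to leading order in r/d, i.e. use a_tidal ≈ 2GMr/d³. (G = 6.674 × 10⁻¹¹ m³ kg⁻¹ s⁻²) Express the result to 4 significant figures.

8.557 × 10⁻⁷ m/s²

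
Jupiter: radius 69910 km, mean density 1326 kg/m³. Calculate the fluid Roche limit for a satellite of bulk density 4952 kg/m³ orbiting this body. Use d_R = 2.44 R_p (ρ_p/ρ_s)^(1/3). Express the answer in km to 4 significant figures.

1.099 × 10⁵ km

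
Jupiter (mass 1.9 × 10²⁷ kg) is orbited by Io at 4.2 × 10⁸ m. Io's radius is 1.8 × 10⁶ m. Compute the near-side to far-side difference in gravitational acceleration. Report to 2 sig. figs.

1.2 × 10⁻² m/s²

Δg = 4GMr/d³
   = 4 × (6.674 × 10⁻¹¹) × (1.9 × 10²⁷) × (1.8 × 10⁶) / (4.2 × 10⁸)³
   = 1.2 × 10⁻² m/s²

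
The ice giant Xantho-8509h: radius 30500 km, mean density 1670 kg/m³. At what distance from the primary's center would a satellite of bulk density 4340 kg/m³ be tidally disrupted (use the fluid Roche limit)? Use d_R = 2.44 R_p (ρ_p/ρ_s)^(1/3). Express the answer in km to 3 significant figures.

54100 km

d_R = 2.44 × 30500 km × (1670/4340)^(1/3)
    = 54100 km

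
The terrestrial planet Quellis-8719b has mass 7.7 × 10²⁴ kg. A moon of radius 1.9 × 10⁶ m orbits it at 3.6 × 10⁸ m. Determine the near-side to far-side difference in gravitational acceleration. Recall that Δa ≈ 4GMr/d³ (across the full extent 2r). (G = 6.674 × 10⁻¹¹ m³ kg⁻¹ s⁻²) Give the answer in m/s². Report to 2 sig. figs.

8.4 × 10⁻⁵ m/s²

Δg = 4GMr/d³
   = 4 × (6.674 × 10⁻¹¹) × (7.7 × 10²⁴) × (1.9 × 10⁶) / (3.6 × 10⁸)³
   = 8.4 × 10⁻⁵ m/s²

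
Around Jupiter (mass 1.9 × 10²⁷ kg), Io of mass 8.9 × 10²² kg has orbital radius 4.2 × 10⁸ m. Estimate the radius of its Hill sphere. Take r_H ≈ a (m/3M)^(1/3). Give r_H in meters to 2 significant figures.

r_H ≈ a (m/3M)^(1/3)
    = (4.2 × 10⁸) × (8.9 × 10²² / (3 × 1.9 × 10²⁷))^(1/3)
    = 1.0 × 10⁷ m

1.0 × 10⁷ m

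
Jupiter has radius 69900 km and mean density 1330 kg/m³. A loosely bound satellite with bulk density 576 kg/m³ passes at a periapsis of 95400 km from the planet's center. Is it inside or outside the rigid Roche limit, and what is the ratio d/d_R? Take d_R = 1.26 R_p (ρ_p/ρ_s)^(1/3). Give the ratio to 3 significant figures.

inside; d/d_R ≈ 0.820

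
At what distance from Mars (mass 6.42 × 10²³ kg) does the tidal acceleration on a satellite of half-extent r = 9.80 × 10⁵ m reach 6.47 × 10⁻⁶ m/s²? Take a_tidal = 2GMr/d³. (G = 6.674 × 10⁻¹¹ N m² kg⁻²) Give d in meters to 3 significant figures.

2GMr/d³ = a_tidal  ⇒  d = (2GMr / a_tidal)^(1/3)
d = (2 × 6.674×10⁻¹¹ × (6.42 × 10²³) × (9.80 × 10⁵) / (6.47 × 10⁻⁶))^(1/3)
  = 2.35 × 10⁸ m

2.35 × 10⁸ m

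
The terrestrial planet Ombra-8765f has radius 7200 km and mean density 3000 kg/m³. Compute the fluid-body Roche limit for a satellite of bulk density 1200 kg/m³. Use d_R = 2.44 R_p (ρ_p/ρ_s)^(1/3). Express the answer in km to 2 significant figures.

d_R = 2.44 × 7200 km × (3000/1200)^(1/3)
    = 24000 km

24000 km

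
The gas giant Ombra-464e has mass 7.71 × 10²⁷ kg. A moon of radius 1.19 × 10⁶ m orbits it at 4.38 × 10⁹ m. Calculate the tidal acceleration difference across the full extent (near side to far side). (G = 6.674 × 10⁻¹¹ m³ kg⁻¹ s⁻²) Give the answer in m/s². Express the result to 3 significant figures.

Δa = 4GMr/d³
   = 4 × (6.674 × 10⁻¹¹) × (7.71 × 10²⁷) × (1.19 × 10⁶) / (4.38 × 10⁹)³
   = 2.91 × 10⁻⁵ m/s²

2.91 × 10⁻⁵ m/s²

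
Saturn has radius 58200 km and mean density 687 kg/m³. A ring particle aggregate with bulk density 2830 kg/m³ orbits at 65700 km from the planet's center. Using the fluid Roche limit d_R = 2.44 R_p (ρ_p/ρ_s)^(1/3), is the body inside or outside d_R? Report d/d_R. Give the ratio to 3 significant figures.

inside; d/d_R ≈ 0.742

d_R = 2.44 × (58200 km) × (687/2830)^(1/3) = 88590 km
d/d_R = (65700) / (88590) = 0.742
Since d/d_R < 1, the body is inside the Roche limit.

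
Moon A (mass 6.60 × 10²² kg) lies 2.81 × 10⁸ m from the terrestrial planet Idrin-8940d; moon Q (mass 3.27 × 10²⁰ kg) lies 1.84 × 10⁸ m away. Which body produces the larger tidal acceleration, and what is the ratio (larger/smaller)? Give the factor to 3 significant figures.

Moon A, by a factor of ≈ 56.7

Tidal acceleration ∝ M/d³, so compare M/d³ for each.
Moon A: (6.60 × 10²²) / (2.81 × 10⁸)³ = 2.975 × 10⁻³
Moon Q: (3.27 × 10²⁰) / (1.84 × 10⁸)³ = 5.249 × 10⁻⁵
Ratio (larger/smaller) = 56.7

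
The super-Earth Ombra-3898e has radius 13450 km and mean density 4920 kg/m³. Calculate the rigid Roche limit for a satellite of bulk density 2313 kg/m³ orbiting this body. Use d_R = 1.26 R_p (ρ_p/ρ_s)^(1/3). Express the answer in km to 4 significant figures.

21790 km

d_R = 1.26 × 13450 km × (4920/2313)^(1/3)
    = 21790 km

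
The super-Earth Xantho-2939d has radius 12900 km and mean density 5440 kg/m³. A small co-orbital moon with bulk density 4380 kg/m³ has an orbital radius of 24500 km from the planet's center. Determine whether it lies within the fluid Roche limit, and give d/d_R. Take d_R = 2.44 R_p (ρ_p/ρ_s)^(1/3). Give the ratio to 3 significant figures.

inside; d/d_R ≈ 0.724

d_R = 2.44 × (12900 km) × (5440/4380)^(1/3) = 33830 km
d/d_R = (24500) / (33830) = 0.724
Since d/d_R < 1, the body is inside the Roche limit.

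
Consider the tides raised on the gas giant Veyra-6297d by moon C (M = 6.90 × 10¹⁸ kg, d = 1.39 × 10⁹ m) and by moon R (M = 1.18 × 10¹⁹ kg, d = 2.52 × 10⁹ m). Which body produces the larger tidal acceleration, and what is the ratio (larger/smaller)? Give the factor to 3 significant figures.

Tidal stretch scales as M/d³; compute that for each body.
Moon C: (6.90 × 10¹⁸) / (1.39 × 10⁹)³ = 2.569 × 10⁻⁹
Moon R: (1.18 × 10¹⁹) / (2.52 × 10⁹)³ = 7.374 × 10⁻¹⁰
Ratio (larger/smaller) = 3.48

Moon C, by a factor of ≈ 3.48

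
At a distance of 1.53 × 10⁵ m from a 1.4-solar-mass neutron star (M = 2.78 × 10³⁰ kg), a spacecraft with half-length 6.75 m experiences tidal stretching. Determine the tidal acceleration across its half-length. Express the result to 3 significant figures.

6.99 × 10⁵ m/s²

a_tidal = 2GMr/d³
        = 2 × (6.674 × 10⁻¹¹) × (2.78 × 10³⁰) × (6.75) / (1.53 × 10⁵)³
        = 6.99 × 10⁵ m/s²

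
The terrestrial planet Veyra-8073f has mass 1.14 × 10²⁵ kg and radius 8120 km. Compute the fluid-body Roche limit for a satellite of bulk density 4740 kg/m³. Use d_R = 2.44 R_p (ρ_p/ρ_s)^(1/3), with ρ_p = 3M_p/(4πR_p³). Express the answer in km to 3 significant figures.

ρ_p = 3M_p/(4πR_p³) = 3 × (1.14 × 10²⁵) / (4π × (8.12 × 10⁶ m)³) = 5080 kg/m³
d_R = 2.44 × 8120 km × (5080/4740)^(1/3)
    = 20300 km

20300 km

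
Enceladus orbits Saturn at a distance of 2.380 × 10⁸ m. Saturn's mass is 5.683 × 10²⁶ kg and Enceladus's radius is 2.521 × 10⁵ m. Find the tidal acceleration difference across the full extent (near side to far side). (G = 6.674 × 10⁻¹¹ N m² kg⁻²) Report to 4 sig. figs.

2.837 × 10⁻³ m/s²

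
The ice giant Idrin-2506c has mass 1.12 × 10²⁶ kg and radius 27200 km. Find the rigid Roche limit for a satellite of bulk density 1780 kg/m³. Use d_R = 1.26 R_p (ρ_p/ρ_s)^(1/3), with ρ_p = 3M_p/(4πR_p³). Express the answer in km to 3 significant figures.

ρ_p = 3M_p/(4πR_p³) = 3 × (1.12 × 10²⁶) / (4π × (2.72 × 10⁷ m)³) = 1330 kg/m³
d_R = 1.26 × 27200 km × (1330/1780)^(1/3)
    = 31100 km

31100 km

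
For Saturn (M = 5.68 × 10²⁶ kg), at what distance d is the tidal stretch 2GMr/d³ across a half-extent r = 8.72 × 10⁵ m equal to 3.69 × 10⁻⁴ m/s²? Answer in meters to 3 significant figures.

5.64 × 10⁸ m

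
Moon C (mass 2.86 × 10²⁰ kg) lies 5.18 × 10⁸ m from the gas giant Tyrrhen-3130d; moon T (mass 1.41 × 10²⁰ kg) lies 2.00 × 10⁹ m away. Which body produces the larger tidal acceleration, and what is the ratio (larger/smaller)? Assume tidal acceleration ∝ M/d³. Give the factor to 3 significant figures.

Tidal stretch scales as M/d³; compute that for each body.
Moon C: (2.86 × 10²⁰) / (5.18 × 10⁸)³ = 2.058 × 10⁻⁶
Moon T: (1.41 × 10²⁰) / (2.00 × 10⁹)³ = 1.762 × 10⁻⁸
Ratio (larger/smaller) = 117

Moon C, by a factor of ≈ 117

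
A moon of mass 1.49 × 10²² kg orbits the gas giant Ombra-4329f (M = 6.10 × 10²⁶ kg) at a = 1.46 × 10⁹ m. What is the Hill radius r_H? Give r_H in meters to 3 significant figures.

2.94 × 10⁷ m

r_H ≈ a (m/3M)^(1/3)
    = (1.46 × 10⁹) × (1.49 × 10²² / (3 × 6.10 × 10²⁶))^(1/3)
    = 2.94 × 10⁷ m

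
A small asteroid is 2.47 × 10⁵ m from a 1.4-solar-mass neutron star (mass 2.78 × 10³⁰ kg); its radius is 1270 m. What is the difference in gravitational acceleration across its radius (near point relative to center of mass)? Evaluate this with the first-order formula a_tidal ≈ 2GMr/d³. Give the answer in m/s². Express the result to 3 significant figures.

3.13 × 10⁷ m/s²

Δg = 2GMr/d³
   = 2 × (6.674 × 10⁻¹¹) × (2.78 × 10³⁰) × (1270) / (2.47 × 10⁵)³
   = 3.13 × 10⁷ m/s²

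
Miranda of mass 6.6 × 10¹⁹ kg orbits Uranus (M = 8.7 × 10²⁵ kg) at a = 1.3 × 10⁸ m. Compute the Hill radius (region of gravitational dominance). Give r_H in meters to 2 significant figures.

r_H ≈ a (m/3M)^(1/3)
    = (1.3 × 10⁸) × (6.6 × 10¹⁹ / (3 × 8.7 × 10²⁵))^(1/3)
    = 8.2 × 10⁵ m

8.2 × 10⁵ m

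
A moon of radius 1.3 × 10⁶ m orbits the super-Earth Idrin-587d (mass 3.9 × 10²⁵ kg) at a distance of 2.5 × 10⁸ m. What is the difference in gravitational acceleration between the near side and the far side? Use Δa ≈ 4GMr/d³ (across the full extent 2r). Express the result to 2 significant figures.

8.7 × 10⁻⁴ m/s²

Δg = 4GMr/d³
   = 4 × (6.674 × 10⁻¹¹) × (3.9 × 10²⁵) × (1.3 × 10⁶) / (2.5 × 10⁸)³
   = 8.7 × 10⁻⁴ m/s²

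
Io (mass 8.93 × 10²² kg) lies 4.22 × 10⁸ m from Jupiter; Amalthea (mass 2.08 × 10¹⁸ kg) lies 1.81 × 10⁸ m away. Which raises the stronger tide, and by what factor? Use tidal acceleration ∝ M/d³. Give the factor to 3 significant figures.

The tide-raising term goes as M/d³ (the gradient of a 1/d² field).
Io: (8.93 × 10²²) / (4.22 × 10⁸)³ = 1.188 × 10⁻³
Amalthea: (2.08 × 10¹⁸) / (1.81 × 10⁸)³ = 3.508 × 10⁻⁷
Ratio (larger/smaller) = 3390

Io, by a factor of ≈ 3390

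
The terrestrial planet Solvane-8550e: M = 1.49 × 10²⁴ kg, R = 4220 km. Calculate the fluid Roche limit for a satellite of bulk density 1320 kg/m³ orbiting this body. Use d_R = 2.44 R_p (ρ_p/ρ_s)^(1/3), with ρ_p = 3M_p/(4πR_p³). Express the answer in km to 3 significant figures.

15800 km

ρ_p = 3M_p/(4πR_p³) = 3 × (1.49 × 10²⁴) / (4π × (4.22 × 10⁶ m)³) = 4730 kg/m³
d_R = 2.44 × 4220 km × (4730/1320)^(1/3)
    = 15800 km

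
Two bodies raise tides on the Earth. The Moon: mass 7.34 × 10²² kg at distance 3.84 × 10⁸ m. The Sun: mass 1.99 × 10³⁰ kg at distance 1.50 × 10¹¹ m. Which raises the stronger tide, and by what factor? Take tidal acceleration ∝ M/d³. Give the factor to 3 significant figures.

Compare M/d³ for the two perturbers:
The Moon: (7.34 × 10²²) / (3.84 × 10⁸)³ = 1.296 × 10⁻³
The Sun: (1.99 × 10³⁰) / (1.50 × 10¹¹)³ = 5.896 × 10⁻⁴
Ratio (larger/smaller) = 2.20

The Moon, by a factor of ≈ 2.20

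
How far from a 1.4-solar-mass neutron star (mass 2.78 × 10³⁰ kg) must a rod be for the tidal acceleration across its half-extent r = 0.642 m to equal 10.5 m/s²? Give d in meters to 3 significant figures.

2.83 × 10⁶ m

2GMr/d³ = a_tidal  ⇒  d = (2GMr / a_tidal)^(1/3)
d = (2 × 6.674×10⁻¹¹ × (2.78 × 10³⁰) × (0.642) / (10.5))^(1/3)
  = 2.83 × 10⁶ m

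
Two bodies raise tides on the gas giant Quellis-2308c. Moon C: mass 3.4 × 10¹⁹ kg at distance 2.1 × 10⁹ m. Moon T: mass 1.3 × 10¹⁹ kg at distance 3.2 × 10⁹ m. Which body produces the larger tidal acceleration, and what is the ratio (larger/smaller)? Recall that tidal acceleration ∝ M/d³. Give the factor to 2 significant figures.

Tidal stretch scales as M/d³; compute that for each body.
Moon C: (3.4 × 10¹⁹) / (2.1 × 10⁹)³ = 3.671 × 10⁻⁹
Moon T: (1.3 × 10¹⁹) / (3.2 × 10⁹)³ = 3.967 × 10⁻¹⁰
Ratio (larger/smaller) = 9.3

Moon C, by a factor of ≈ 9.3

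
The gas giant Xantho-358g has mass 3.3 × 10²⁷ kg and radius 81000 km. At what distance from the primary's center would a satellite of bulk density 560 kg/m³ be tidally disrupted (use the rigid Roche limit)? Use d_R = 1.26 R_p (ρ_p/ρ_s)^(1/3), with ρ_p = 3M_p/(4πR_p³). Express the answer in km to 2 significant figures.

ρ_p = 3M_p/(4πR_p³) = 3 × (3.3 × 10²⁷) / (4π × (8.1 × 10⁷ m)³) = 1500 kg/m³
d_R = 1.26 × 81000 km × (1500/560)^(1/3)
    = 1.4 × 10⁵ km

1.4 × 10⁵ km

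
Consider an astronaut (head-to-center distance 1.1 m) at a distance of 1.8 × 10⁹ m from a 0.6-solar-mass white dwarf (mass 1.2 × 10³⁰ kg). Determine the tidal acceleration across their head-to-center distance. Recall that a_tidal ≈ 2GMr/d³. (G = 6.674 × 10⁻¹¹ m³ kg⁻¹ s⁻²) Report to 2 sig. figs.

The tidal stretch is the gradient of GM/d² times the body's extent r, hence the 1/d³ dependence.
Δg = 2GMr/d³
   = 2 × (6.674 × 10⁻¹¹) × (1.2 × 10³⁰) × (1.1) / (1.8 × 10⁹)³
   = 3.0 × 10⁻⁸ m/s²

3.0 × 10⁻⁸ m/s²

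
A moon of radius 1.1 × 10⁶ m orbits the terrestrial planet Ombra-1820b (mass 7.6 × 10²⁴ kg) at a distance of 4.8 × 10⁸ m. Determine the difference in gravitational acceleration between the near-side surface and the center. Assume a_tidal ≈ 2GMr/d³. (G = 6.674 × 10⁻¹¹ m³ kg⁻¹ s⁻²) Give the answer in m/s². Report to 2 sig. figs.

1.0 × 10⁻⁵ m/s²

a_tidal = 2GMr/d³
        = 2 × (6.674 × 10⁻¹¹) × (7.6 × 10²⁴) × (1.1 × 10⁶) / (4.8 × 10⁸)³
        = 1.0 × 10⁻⁵ m/s²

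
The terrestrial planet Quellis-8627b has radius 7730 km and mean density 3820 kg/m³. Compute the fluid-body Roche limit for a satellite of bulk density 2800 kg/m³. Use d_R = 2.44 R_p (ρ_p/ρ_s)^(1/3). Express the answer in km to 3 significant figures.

d_R = 2.44 × 7730 km × (3820/2800)^(1/3)
    = 20900 km

20900 km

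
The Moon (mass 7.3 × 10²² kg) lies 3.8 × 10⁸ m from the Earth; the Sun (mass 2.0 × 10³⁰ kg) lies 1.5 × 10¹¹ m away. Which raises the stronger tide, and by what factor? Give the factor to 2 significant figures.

The tide-raising term goes as M/d³ (the gradient of a 1/d² field).
The Moon: (7.3 × 10²²) / (3.8 × 10⁸)³ = 1.330 × 10⁻³
The Sun: (2.0 × 10³⁰) / (1.5 × 10¹¹)³ = 5.926 × 10⁻⁴
Ratio (larger/smaller) = 2.2

The Moon, by a factor of ≈ 2.2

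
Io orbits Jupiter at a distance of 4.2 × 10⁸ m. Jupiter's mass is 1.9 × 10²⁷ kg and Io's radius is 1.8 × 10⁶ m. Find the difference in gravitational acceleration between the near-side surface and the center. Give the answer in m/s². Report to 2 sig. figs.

6.2 × 10⁻³ m/s²

Δa = 2GMr/d³
   = 2 × (6.674 × 10⁻¹¹) × (1.9 × 10²⁷) × (1.8 × 10⁶) / (4.2 × 10⁸)³
   = 6.2 × 10⁻³ m/s²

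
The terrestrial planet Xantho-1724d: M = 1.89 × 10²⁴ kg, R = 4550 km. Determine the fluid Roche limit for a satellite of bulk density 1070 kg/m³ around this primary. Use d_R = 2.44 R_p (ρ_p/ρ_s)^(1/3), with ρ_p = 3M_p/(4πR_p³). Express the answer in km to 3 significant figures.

ρ_p = 3M_p/(4πR_p³) = 3 × (1.89 × 10²⁴) / (4π × (4.55 × 10⁶ m)³) = 4790 kg/m³
d_R = 2.44 × 4550 km × (4790/1070)^(1/3)
    = 18300 km

18300 km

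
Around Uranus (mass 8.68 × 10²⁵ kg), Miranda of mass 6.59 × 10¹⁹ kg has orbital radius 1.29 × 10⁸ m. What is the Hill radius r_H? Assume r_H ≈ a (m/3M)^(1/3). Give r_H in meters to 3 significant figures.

8.16 × 10⁵ m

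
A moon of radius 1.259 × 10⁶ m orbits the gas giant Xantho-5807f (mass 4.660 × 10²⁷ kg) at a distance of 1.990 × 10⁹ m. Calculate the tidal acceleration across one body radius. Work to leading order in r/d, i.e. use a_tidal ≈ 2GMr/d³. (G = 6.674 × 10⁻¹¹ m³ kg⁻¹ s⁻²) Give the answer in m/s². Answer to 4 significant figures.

a_tidal = 2GMr/d³
        = 2 × (6.674 × 10⁻¹¹) × (4.660 × 10²⁷) × (1.259 × 10⁶) / (1.990 × 10⁹)³
        = 9.937 × 10⁻⁵ m/s²

9.937 × 10⁻⁵ m/s²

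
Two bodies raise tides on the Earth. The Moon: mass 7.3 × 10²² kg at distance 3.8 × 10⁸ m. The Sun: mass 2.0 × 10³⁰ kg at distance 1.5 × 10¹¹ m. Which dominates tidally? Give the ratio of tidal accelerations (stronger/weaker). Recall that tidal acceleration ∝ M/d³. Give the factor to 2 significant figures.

The Moon, by a factor of ≈ 2.2

The tide-raising term goes as M/d³ (the gradient of a 1/d² field).
The Moon: (7.3 × 10²²) / (3.8 × 10⁸)³ = 1.330 × 10⁻³
The Sun: (2.0 × 10³⁰) / (1.5 × 10¹¹)³ = 5.926 × 10⁻⁴
Ratio (larger/smaller) = 2.2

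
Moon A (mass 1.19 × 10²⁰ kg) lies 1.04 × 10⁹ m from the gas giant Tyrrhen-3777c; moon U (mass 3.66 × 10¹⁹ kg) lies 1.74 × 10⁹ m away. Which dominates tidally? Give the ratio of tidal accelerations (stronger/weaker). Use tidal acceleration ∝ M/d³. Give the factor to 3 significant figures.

Tidal acceleration ∝ M/d³, so compare M/d³ for each.
Moon A: (1.19 × 10²⁰) / (1.04 × 10⁹)³ = 1.058 × 10⁻⁷
Moon U: (3.66 × 10¹⁹) / (1.74 × 10⁹)³ = 6.948 × 10⁻⁹
Ratio (larger/smaller) = 15.2

Moon A, by a factor of ≈ 15.2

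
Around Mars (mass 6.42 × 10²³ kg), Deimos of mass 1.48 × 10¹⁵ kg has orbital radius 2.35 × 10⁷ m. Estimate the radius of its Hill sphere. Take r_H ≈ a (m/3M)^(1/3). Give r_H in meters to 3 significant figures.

2.15 × 10⁴ m

r_H ≈ a (m/3M)^(1/3)
    = (2.35 × 10⁷) × (1.48 × 10¹⁵ / (3 × 6.42 × 10²³))^(1/3)
    = 2.15 × 10⁴ m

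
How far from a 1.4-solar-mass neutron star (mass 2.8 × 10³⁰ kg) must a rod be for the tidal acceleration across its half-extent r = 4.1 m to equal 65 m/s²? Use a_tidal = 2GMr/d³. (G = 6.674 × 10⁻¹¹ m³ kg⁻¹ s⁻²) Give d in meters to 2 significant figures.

2.9 × 10⁶ m

2GMr/d³ = a_tidal  ⇒  d = (2GMr / a_tidal)^(1/3)
d = (2 × 6.674×10⁻¹¹ × (2.8 × 10³⁰) × (4.1) / (65))^(1/3)
  = 2.9 × 10⁶ m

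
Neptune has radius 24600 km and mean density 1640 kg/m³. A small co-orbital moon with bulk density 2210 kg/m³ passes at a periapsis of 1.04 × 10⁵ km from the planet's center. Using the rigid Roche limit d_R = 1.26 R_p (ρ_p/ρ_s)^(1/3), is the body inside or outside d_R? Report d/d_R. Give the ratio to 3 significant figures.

outside; d/d_R ≈ 3.71

d_R = 1.26 × (24600 km) × (1640/2210)^(1/3) = 28060 km
d/d_R = (1.04 × 10⁵) / (28060) = 3.71
Since d/d_R > 1, the body is outside the Roche limit.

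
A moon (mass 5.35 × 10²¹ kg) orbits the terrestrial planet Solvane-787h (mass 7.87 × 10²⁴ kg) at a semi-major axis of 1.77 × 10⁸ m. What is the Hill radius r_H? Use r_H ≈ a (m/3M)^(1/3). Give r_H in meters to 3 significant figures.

r_H ≈ a (m/3M)^(1/3)
    = (1.77 × 10⁸) × (5.35 × 10²¹ / (3 × 7.87 × 10²⁴))^(1/3)
    = 1.08 × 10⁷ m

1.08 × 10⁷ m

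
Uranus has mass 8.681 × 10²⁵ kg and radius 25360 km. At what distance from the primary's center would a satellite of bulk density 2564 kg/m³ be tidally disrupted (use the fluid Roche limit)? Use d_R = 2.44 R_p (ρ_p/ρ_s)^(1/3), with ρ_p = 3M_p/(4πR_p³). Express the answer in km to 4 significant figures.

48970 km

ρ_p = 3M_p/(4πR_p³) = 3 × (8.681 × 10²⁵) / (4π × (2.536 × 10⁷ m)³) = 1271 kg/m³
d_R = 2.44 × 25360 km × (1271/2564)^(1/3)
    = 48970 km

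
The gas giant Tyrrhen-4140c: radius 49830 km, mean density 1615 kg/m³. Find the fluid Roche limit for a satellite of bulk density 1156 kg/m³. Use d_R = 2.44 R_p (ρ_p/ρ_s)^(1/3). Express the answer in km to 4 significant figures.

d_R = 2.44 × 49830 km × (1615/1156)^(1/3)
    = 1.359 × 10⁵ km

1.359 × 10⁵ km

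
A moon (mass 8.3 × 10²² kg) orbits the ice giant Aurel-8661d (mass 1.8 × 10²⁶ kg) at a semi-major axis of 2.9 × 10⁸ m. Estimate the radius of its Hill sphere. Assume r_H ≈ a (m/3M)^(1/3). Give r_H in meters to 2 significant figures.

r_H ≈ a (m/3M)^(1/3)
    = (2.9 × 10⁸) × (8.3 × 10²² / (3 × 1.8 × 10²⁶))^(1/3)
    = 1.6 × 10⁷ m

1.6 × 10⁷ m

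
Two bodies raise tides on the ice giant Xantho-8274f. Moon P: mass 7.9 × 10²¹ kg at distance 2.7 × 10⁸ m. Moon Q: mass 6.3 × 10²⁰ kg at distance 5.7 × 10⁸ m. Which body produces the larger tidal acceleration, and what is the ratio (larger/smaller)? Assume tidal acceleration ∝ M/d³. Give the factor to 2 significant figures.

Moon P, by a factor of ≈ 120

Compare M/d³ for the two perturbers:
Moon P: (7.9 × 10²¹) / (2.7 × 10⁸)³ = 4.014 × 10⁻⁴
Moon Q: (6.3 × 10²⁰) / (5.7 × 10⁸)³ = 3.402 × 10⁻⁶
Ratio (larger/smaller) = 120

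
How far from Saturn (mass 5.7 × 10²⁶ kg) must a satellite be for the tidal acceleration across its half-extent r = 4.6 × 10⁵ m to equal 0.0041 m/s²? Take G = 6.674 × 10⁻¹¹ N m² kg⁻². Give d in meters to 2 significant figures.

2.0 × 10⁸ m

2GMr/d³ = a_tidal  ⇒  d = (2GMr / a_tidal)^(1/3)
d = (2 × 6.674×10⁻¹¹ × (5.7 × 10²⁶) × (4.6 × 10⁵) / (0.0041))^(1/3)
  = 2.0 × 10⁸ m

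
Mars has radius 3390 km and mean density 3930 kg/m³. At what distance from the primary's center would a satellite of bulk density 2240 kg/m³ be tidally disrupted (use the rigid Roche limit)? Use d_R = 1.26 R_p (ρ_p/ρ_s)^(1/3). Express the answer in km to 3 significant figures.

5150 km

d_R = 1.26 × 3390 km × (3930/2240)^(1/3)
    = 5150 km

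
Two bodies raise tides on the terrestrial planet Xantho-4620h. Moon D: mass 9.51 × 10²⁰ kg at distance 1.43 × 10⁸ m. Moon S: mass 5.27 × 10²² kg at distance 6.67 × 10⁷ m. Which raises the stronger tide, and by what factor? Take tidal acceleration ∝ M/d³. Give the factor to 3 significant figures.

Tidal stretch scales as M/d³; compute that for each body.
Moon D: (9.51 × 10²⁰) / (1.43 × 10⁸)³ = 3.252 × 10⁻⁴
Moon S: (5.27 × 10²²) / (6.67 × 10⁷)³ = 1.776 × 10⁻¹
Ratio (larger/smaller) = 546

Moon S, by a factor of ≈ 546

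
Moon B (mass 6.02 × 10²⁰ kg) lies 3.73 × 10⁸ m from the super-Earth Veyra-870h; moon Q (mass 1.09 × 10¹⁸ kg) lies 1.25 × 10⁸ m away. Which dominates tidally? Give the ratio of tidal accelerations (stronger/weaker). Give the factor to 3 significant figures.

Tidal acceleration ∝ M/d³, so compare M/d³ for each.
Moon B: (6.02 × 10²⁰) / (3.73 × 10⁸)³ = 1.160 × 10⁻⁵
Moon Q: (1.09 × 10¹⁸) / (1.25 × 10⁸)³ = 5.581 × 10⁻⁷
Ratio (larger/smaller) = 20.8

Moon B, by a factor of ≈ 20.8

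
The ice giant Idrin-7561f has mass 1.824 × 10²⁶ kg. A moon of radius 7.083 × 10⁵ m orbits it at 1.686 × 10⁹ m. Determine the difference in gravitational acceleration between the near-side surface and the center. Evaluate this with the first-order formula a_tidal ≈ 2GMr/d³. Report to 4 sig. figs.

3.598 × 10⁻⁶ m/s²

The tidal stretch is the gradient of GM/d² times the body's extent r, hence the 1/d³ dependence.
Δa = 2GMr/d³
   = 2 × (6.674 × 10⁻¹¹) × (1.824 × 10²⁶) × (7.083 × 10⁵) / (1.686 × 10⁹)³
   = 3.598 × 10⁻⁶ m/s²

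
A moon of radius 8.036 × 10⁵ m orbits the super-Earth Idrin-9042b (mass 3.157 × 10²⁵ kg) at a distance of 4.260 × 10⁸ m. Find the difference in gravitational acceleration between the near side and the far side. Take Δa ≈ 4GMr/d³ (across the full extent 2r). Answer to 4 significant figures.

8.761 × 10⁻⁵ m/s²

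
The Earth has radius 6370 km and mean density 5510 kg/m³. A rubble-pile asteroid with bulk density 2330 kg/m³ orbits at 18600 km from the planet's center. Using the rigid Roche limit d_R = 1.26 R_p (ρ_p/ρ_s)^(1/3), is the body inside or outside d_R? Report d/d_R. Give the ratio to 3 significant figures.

outside; d/d_R ≈ 1.74

d_R = 1.26 × (6370 km) × (5510/2330)^(1/3) = 10690 km
d/d_R = (18600) / (10690) = 1.74
Since d/d_R > 1, the body is outside the Roche limit.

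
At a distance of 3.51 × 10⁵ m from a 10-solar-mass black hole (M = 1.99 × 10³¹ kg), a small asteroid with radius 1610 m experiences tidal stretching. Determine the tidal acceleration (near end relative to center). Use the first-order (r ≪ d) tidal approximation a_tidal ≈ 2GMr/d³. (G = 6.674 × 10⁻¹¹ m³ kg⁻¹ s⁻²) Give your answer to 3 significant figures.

9.89 × 10⁷ m/s²

Since r ≪ d, expand the inverse-square field across one radius to get the leading 2GMr/d³ term.
Δg = 2GMr/d³
   = 2 × (6.674 × 10⁻¹¹) × (1.99 × 10³¹) × (1610) / (3.51 × 10⁵)³
   = 9.89 × 10⁷ m/s²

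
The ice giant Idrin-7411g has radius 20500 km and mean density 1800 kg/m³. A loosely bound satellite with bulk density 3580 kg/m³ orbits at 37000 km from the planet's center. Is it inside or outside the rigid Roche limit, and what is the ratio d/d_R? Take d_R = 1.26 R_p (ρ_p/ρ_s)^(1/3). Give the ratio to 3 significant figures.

outside; d/d_R ≈ 1.80

d_R = 1.26 × (20500 km) × (1800/3580)^(1/3) = 20540 km
d/d_R = (37000) / (20540) = 1.80
Since d/d_R > 1, the body is outside the Roche limit.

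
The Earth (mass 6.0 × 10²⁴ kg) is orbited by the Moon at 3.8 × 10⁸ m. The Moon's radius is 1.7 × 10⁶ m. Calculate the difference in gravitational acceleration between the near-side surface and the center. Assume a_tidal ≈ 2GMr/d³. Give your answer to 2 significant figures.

2.5 × 10⁻⁵ m/s²

Δa = 2GMr/d³
   = 2 × (6.674 × 10⁻¹¹) × (6.0 × 10²⁴) × (1.7 × 10⁶) / (3.8 × 10⁸)³
   = 2.5 × 10⁻⁵ m/s²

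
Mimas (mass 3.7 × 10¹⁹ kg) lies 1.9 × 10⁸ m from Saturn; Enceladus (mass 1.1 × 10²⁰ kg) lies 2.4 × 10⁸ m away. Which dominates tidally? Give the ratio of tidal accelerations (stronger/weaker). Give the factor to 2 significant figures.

Enceladus, by a factor of ≈ 1.5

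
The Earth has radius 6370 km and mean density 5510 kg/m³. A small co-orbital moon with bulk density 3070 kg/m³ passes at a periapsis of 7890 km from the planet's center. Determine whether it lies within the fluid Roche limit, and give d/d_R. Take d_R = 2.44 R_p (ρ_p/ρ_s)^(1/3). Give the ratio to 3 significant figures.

inside; d/d_R ≈ 0.418

d_R = 2.44 × (6370 km) × (5510/3070)^(1/3) = 18890 km
d/d_R = (7890) / (18890) = 0.418
Since d/d_R < 1, the body is inside the Roche limit.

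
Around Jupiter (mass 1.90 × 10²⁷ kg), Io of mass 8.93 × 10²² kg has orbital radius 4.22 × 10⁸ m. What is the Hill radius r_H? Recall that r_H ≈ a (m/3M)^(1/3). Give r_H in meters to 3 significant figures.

r_H ≈ a (m/3M)^(1/3)
    = (4.22 × 10⁸) × (8.93 × 10²² / (3 × 1.90 × 10²⁷))^(1/3)
    = 1.06 × 10⁷ m

1.06 × 10⁷ m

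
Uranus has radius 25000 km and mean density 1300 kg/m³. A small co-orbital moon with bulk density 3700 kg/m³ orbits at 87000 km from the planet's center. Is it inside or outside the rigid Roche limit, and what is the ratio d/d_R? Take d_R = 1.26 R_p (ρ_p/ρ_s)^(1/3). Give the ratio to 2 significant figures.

d_R = 1.26 × (25000 km) × (1300/3700)^(1/3) = 22230 km
d/d_R = (87000) / (22230) = 3.9
Since d/d_R > 1, the body is outside the Roche limit.

outside; d/d_R ≈ 3.9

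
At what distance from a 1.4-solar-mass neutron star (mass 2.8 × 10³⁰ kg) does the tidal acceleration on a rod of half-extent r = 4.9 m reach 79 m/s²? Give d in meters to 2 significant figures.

2.9 × 10⁶ m

2GMr/d³ = a_tidal  ⇒  d = (2GMr / a_tidal)^(1/3)
d = (2 × 6.674×10⁻¹¹ × (2.8 × 10³⁰) × (4.9) / (79))^(1/3)
  = 2.9 × 10⁶ m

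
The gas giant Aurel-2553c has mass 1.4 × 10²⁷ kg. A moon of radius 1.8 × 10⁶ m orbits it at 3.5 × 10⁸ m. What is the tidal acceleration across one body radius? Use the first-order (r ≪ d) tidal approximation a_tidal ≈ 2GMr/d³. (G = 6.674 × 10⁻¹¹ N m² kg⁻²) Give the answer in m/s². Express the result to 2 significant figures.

a_tidal = 2GMr/d³
        = 2 × (6.674 × 10⁻¹¹) × (1.4 × 10²⁷) × (1.8 × 10⁶) / (3.5 × 10⁸)³
        = 7.8 × 10⁻³ m/s²

7.8 × 10⁻³ m/s²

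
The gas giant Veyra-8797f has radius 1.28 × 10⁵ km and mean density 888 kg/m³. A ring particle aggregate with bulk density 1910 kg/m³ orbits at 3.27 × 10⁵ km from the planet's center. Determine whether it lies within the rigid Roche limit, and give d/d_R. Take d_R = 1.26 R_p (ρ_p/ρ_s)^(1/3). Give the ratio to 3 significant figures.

d_R = 1.26 × (1.28 × 10⁵ km) × (888/1910)^(1/3) = 1.249 × 10⁵ km
d/d_R = (3.27 × 10⁵) / (1.249 × 10⁵) = 2.62
Since d/d_R > 1, the body is outside the Roche limit.

outside; d/d_R ≈ 2.62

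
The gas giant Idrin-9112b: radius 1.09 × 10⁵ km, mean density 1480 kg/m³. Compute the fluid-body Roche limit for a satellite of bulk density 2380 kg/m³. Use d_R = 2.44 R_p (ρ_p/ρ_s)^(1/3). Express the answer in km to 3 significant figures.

2.27 × 10⁵ km

d_R = 2.44 × 1.09 × 10⁵ km × (1480/2380)^(1/3)
    = 2.27 × 10⁵ km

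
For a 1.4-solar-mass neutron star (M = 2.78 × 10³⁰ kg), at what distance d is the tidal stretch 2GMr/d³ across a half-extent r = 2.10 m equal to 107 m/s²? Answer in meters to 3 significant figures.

1.94 × 10⁶ m

2GMr/d³ = a_tidal  ⇒  d = (2GMr / a_tidal)^(1/3)
d = (2 × 6.674×10⁻¹¹ × (2.78 × 10³⁰) × (2.10) / (107))^(1/3)
  = 1.94 × 10⁶ m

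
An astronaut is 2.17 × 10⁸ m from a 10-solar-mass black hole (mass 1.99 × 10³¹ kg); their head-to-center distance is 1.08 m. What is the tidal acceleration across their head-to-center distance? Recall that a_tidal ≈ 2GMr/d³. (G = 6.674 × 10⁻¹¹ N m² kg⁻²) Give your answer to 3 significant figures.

a_tidal = 2GMr/d³
        = 2 × (6.674 × 10⁻¹¹) × (1.99 × 10³¹) × (1.08) / (2.17 × 10⁸)³
        = 2.81 × 10⁻⁴ m/s²

2.81 × 10⁻⁴ m/s²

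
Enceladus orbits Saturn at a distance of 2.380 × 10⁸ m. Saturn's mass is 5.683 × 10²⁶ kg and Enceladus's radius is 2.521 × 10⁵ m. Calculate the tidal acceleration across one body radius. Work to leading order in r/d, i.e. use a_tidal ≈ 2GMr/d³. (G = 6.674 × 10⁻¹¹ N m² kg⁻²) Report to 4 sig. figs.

Δg = 2GMr/d³
   = 2 × (6.674 × 10⁻¹¹) × (5.683 × 10²⁶) × (2.521 × 10⁵) / (2.380 × 10⁸)³
   = 1.419 × 10⁻³ m/s²

1.419 × 10⁻³ m/s²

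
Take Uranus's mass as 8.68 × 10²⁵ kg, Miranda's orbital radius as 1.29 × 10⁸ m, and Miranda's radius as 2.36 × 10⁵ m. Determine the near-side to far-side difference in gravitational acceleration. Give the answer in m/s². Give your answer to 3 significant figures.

2.55 × 10⁻³ m/s²

Δa = 4GMr/d³
   = 4 × (6.674 × 10⁻¹¹) × (8.68 × 10²⁵) × (2.36 × 10⁵) / (1.29 × 10⁸)³
   = 2.55 × 10⁻³ m/s²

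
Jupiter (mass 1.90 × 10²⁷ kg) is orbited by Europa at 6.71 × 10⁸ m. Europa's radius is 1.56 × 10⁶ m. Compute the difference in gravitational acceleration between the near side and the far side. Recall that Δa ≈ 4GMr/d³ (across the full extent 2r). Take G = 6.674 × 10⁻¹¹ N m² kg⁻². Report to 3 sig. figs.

The field gradient is 2GM/d³; across the full diameter 2r the difference is 4GMr/d³.
Δg = 4GMr/d³
   = 4 × (6.674 × 10⁻¹¹) × (1.90 × 10²⁷) × (1.56 × 10⁶) / (6.71 × 10⁸)³
   = 2.62 × 10⁻³ m/s²

2.62 × 10⁻³ m/s²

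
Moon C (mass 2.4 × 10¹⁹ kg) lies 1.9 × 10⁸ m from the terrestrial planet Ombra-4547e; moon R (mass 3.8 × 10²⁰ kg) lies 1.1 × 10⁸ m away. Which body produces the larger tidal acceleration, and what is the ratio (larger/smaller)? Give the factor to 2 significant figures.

Moon R, by a factor of ≈ 82

The tide-raising term goes as M/d³ (the gradient of a 1/d² field).
Moon C: (2.4 × 10¹⁹) / (1.9 × 10⁸)³ = 3.499 × 10⁻⁶
Moon R: (3.8 × 10²⁰) / (1.1 × 10⁸)³ = 2.855 × 10⁻⁴
Ratio (larger/smaller) = 82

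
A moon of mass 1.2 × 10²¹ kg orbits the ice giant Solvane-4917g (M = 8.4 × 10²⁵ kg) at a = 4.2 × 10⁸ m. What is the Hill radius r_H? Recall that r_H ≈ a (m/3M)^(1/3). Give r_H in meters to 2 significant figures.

7.1 × 10⁶ m

r_H ≈ a (m/3M)^(1/3)
    = (4.2 × 10⁸) × (1.2 × 10²¹ / (3 × 8.4 × 10²⁵))^(1/3)
    = 7.1 × 10⁶ m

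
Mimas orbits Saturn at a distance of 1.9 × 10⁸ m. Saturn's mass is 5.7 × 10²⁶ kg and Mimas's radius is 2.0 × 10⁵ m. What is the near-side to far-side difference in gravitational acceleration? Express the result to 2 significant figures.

4.4 × 10⁻³ m/s²

Near-to-far spans 2r, so the tidal difference is twice the near-to-center value: 4GMr/d³.
Δg = 4GMr/d³
   = 4 × (6.674 × 10⁻¹¹) × (5.7 × 10²⁶) × (2.0 × 10⁵) / (1.9 × 10⁸)³
   = 4.4 × 10⁻³ m/s²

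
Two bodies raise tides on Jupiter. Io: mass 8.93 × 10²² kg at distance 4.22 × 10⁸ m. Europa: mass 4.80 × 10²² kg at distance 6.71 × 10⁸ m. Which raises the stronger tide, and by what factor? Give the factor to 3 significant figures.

Io, by a factor of ≈ 7.48

Tidal acceleration ∝ M/d³, so compare M/d³ for each.
Io: (8.93 × 10²²) / (4.22 × 10⁸)³ = 1.188 × 10⁻³
Europa: (4.80 × 10²²) / (6.71 × 10⁸)³ = 1.589 × 10⁻⁴
Ratio (larger/smaller) = 7.48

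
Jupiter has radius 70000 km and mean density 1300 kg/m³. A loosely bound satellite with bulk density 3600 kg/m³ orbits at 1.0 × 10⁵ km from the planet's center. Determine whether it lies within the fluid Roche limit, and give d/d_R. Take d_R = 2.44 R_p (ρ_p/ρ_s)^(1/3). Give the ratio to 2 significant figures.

inside; d/d_R ≈ 0.82

d_R = 2.44 × (70000 km) × (1300/3600)^(1/3) = 1.216 × 10⁵ km
d/d_R = (1.0 × 10⁵) / (1.216 × 10⁵) = 0.82
Since d/d_R < 1, the body is inside the Roche limit.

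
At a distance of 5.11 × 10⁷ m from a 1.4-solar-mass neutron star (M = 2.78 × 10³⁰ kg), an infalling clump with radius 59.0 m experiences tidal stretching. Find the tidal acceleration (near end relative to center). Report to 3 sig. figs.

1.64 × 10⁻¹ m/s²

Since r ≪ d, expand the inverse-square field across one radius to get the leading 2GMr/d³ term.
Δa = 2GMr/d³
   = 2 × (6.674 × 10⁻¹¹) × (2.78 × 10³⁰) × (59.0) / (5.11 × 10⁷)³
   = 1.64 × 10⁻¹ m/s²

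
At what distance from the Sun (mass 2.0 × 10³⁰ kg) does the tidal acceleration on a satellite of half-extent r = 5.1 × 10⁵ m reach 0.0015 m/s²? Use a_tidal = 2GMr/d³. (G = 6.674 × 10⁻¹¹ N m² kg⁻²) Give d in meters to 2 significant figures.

4.5 × 10⁹ m

2GMr/d³ = a_tidal  ⇒  d = (2GMr / a_tidal)^(1/3)
d = (2 × 6.674×10⁻¹¹ × (2.0 × 10³⁰) × (5.1 × 10⁵) / (0.0015))^(1/3)
  = 4.5 × 10⁹ m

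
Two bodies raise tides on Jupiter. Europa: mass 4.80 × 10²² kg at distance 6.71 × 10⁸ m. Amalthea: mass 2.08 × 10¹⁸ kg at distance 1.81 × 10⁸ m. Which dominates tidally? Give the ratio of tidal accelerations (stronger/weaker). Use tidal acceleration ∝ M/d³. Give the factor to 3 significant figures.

Europa, by a factor of ≈ 453

Tidal acceleration ∝ M/d³, so compare M/d³ for each.
Europa: (4.80 × 10²²) / (6.71 × 10⁸)³ = 1.589 × 10⁻⁴
Amalthea: (2.08 × 10¹⁸) / (1.81 × 10⁸)³ = 3.508 × 10⁻⁷
Ratio (larger/smaller) = 453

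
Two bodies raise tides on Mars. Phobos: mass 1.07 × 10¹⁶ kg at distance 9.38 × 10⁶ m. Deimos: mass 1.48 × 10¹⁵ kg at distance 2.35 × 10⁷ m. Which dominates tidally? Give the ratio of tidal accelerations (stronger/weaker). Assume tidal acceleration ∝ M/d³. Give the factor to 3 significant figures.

Compare M/d³ for the two perturbers:
Phobos: (1.07 × 10¹⁶) / (9.38 × 10⁶)³ = 1.297 × 10⁻⁵
Deimos: (1.48 × 10¹⁵) / (2.35 × 10⁷)³ = 1.140 × 10⁻⁷
Ratio (larger/smaller) = 114

Phobos, by a factor of ≈ 114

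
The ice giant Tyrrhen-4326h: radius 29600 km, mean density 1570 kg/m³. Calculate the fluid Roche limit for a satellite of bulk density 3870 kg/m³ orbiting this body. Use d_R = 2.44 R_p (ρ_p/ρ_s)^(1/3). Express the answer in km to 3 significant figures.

d_R = 2.44 × 29600 km × (1570/3870)^(1/3)
    = 53500 km

53500 km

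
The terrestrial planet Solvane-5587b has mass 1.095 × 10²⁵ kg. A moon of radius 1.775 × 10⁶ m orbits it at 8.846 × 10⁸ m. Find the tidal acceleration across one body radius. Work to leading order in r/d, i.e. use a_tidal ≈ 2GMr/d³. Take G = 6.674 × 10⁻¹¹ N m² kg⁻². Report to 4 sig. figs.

3.748 × 10⁻⁶ m/s²

a_tidal = 2GMr/d³
        = 2 × (6.674 × 10⁻¹¹) × (1.095 × 10²⁵) × (1.775 × 10⁶) / (8.846 × 10⁸)³
        = 3.748 × 10⁻⁶ m/s²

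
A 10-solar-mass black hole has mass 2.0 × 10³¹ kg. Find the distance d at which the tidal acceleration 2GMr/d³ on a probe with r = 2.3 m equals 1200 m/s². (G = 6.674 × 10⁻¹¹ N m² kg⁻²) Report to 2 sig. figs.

1.7 × 10⁶ m

2GMr/d³ = a_tidal  ⇒  d = (2GMr / a_tidal)^(1/3)
d = (2 × 6.674×10⁻¹¹ × (2.0 × 10³¹) × (2.3) / (1200))^(1/3)
  = 1.7 × 10⁶ m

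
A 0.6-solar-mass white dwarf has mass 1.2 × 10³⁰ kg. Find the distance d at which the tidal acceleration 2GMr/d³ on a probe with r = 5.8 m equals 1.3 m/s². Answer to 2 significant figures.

8.9 × 10⁶ m

2GMr/d³ = a_tidal  ⇒  d = (2GMr / a_tidal)^(1/3)
d = (2 × 6.674×10⁻¹¹ × (1.2 × 10³⁰) × (5.8) / (1.3))^(1/3)
  = 8.9 × 10⁶ m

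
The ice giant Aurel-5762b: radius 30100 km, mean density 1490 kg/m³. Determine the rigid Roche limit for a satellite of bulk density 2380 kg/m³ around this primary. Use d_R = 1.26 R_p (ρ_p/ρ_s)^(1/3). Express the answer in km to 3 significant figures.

d_R = 1.26 × 30100 km × (1490/2380)^(1/3)
    = 32400 km

32400 km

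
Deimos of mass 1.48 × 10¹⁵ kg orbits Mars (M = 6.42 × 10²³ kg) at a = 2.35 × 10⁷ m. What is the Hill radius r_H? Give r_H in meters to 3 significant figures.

2.15 × 10⁴ m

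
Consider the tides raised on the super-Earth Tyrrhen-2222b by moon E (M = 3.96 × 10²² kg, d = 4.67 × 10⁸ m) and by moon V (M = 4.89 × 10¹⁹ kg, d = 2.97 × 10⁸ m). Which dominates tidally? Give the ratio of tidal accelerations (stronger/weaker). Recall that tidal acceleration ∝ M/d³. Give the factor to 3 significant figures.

Tidal stretch scales as M/d³; compute that for each body.
Moon E: (3.96 × 10²²) / (4.67 × 10⁸)³ = 3.888 × 10⁻⁴
Moon V: (4.89 × 10¹⁹) / (2.97 × 10⁸)³ = 1.867 × 10⁻⁶
Ratio (larger/smaller) = 208

Moon E, by a factor of ≈ 208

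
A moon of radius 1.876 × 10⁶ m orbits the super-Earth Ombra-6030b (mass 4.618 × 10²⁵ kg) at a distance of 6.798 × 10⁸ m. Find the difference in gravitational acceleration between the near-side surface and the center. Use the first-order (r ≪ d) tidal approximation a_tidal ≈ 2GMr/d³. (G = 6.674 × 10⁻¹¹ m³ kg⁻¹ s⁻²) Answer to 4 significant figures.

3.681 × 10⁻⁵ m/s²

Δa = 2GMr/d³
   = 2 × (6.674 × 10⁻¹¹) × (4.618 × 10²⁵) × (1.876 × 10⁶) / (6.798 × 10⁸)³
   = 3.681 × 10⁻⁵ m/s²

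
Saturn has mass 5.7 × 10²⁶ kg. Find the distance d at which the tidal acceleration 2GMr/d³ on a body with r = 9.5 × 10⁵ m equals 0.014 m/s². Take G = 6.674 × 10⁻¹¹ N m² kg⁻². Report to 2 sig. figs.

2GMr/d³ = a_tidal  ⇒  d = (2GMr / a_tidal)^(1/3)
d = (2 × 6.674×10⁻¹¹ × (5.7 × 10²⁶) × (9.5 × 10⁵) / (0.014))^(1/3)
  = 1.7 × 10⁸ m

1.7 × 10⁸ m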